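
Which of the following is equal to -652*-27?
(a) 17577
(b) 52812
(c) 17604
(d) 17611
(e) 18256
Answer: c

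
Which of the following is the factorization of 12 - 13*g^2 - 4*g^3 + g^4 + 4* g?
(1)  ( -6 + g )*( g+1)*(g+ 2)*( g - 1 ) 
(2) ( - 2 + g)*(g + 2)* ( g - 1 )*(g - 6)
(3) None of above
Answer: 1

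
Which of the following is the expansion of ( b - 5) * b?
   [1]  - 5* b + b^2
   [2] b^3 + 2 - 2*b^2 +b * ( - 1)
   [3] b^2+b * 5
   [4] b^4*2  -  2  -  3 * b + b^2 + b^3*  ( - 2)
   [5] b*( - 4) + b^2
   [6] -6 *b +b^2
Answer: 1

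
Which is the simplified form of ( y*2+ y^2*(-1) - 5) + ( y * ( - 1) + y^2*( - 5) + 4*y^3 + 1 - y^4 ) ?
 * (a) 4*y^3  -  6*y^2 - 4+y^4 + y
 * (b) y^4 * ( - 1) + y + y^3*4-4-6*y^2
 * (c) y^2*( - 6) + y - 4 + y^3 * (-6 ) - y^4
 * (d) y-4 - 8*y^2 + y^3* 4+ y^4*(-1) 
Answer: b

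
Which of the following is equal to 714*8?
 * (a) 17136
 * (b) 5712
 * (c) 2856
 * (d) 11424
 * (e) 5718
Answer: b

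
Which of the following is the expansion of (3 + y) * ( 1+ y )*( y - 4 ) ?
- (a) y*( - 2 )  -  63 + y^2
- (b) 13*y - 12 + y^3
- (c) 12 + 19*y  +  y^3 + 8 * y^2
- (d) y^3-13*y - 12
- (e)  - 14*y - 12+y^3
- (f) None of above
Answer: d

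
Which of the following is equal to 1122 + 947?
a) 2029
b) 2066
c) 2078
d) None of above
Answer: d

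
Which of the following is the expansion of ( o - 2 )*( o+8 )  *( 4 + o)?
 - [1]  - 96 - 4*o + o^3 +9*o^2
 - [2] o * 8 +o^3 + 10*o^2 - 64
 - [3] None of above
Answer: 2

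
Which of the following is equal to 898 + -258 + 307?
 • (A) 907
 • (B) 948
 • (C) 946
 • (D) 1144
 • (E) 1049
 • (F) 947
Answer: F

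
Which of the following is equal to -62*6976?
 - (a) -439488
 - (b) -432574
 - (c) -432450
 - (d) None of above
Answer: d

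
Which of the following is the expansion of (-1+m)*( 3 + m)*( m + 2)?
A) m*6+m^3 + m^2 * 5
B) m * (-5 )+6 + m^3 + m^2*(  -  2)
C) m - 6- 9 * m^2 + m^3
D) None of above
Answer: D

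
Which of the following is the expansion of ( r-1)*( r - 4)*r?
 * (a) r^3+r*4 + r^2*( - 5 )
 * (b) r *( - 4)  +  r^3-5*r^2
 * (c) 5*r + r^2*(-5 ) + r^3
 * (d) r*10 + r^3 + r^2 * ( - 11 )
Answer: a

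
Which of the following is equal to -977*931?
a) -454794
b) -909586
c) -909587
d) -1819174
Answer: c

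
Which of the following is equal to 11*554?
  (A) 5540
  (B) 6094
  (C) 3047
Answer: B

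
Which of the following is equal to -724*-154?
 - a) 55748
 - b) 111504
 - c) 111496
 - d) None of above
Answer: c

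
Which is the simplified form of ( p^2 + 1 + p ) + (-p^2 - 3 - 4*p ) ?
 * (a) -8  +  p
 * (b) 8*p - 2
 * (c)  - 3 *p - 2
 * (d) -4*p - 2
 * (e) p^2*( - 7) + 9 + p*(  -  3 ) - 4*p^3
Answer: c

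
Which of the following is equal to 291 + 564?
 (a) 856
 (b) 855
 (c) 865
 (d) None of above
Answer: b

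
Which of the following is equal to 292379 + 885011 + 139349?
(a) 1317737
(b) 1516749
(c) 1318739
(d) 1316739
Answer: d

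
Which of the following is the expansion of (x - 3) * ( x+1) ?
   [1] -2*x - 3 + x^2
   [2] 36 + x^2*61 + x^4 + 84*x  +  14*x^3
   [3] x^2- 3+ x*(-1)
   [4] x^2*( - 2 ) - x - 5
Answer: 1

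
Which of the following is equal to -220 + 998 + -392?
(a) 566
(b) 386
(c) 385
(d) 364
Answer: b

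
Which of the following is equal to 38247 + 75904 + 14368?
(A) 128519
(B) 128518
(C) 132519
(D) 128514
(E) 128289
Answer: A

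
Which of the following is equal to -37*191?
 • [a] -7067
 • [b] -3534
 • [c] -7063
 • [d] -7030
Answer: a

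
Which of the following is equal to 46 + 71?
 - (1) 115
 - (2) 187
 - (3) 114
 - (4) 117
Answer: 4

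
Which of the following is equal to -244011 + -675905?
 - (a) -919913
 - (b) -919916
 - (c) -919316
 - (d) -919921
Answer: b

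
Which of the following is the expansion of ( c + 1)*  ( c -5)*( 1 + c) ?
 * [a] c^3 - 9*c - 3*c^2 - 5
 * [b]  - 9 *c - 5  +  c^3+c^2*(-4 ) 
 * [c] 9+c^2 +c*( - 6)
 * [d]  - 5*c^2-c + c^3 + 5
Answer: a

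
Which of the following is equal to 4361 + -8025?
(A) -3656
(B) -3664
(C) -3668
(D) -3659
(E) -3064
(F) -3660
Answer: B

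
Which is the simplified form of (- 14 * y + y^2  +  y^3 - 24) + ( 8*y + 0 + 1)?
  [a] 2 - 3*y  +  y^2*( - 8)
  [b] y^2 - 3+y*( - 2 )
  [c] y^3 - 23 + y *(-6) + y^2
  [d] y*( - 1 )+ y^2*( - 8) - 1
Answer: c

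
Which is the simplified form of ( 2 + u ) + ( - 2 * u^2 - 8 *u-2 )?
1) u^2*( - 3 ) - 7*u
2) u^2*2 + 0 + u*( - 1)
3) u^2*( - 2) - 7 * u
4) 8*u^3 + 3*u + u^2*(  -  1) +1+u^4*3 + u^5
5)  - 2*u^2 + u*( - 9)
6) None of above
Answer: 3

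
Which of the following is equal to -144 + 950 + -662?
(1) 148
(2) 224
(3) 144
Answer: 3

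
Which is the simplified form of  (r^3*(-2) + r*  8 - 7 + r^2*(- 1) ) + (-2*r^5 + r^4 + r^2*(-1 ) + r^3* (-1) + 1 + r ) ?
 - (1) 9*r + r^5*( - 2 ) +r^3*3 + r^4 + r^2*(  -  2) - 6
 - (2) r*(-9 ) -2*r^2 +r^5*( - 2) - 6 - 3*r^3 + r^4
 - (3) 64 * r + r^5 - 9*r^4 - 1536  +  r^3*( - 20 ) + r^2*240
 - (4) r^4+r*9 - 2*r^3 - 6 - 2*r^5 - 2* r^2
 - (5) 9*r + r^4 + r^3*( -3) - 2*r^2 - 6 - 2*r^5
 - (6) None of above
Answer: 5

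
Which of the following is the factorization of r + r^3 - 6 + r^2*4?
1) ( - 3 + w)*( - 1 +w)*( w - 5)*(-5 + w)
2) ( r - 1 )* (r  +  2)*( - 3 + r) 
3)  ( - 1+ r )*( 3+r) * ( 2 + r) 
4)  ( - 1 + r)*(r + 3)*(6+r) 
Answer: 3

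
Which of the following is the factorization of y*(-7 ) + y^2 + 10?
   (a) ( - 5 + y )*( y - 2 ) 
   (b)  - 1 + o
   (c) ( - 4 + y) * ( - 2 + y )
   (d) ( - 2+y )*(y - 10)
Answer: a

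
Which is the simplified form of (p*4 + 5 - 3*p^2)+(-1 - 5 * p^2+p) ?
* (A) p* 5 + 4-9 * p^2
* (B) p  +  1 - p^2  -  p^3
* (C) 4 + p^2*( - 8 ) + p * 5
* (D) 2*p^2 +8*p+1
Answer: C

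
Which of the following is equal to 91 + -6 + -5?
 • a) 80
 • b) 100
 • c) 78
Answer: a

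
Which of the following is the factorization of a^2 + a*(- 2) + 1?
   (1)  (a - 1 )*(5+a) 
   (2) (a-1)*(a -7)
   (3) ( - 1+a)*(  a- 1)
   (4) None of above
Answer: 3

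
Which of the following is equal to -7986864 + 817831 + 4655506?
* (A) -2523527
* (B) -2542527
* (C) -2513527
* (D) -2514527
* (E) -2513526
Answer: C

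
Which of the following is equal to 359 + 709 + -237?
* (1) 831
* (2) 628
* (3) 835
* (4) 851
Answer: 1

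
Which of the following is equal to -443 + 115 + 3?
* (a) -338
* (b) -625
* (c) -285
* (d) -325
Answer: d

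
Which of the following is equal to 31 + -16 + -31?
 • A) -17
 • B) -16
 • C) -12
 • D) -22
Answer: B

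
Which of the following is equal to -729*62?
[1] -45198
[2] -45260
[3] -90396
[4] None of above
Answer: 1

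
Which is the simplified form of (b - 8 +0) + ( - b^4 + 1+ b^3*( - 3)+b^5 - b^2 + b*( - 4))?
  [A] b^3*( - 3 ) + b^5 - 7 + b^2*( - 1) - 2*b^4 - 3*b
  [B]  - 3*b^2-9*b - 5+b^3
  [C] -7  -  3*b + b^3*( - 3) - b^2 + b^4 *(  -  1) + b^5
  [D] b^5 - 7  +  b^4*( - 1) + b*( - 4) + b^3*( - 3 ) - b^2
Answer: C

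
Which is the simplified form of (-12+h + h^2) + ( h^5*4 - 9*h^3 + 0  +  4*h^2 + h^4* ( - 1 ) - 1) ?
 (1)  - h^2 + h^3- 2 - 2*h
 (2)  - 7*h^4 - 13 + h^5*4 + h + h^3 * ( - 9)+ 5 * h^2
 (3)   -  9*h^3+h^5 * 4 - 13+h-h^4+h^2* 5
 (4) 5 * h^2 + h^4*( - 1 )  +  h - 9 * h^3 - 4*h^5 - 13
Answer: 3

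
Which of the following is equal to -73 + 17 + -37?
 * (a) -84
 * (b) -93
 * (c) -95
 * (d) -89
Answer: b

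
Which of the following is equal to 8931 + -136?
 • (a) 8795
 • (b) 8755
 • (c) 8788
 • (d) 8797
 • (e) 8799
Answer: a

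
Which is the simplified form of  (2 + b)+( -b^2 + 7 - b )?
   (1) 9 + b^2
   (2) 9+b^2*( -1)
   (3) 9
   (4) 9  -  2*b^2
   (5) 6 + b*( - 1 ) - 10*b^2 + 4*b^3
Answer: 2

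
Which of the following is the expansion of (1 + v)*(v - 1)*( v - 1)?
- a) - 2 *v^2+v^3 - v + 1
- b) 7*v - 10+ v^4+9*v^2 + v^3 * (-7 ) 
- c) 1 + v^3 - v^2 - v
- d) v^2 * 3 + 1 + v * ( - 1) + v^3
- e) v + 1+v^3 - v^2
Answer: c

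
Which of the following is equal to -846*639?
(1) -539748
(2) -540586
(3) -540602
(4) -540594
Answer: 4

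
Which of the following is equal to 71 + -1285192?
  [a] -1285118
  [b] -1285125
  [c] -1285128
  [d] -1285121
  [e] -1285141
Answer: d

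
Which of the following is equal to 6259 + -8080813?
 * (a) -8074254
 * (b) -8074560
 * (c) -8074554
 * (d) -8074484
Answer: c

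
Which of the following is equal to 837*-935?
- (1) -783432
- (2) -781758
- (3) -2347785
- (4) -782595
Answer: 4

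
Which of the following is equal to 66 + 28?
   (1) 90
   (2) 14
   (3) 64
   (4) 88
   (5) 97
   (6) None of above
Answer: 6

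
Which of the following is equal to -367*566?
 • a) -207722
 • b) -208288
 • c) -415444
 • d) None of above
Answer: a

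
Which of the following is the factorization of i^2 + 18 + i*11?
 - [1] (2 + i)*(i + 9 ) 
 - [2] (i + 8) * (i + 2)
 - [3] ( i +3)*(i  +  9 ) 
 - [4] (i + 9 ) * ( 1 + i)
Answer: 1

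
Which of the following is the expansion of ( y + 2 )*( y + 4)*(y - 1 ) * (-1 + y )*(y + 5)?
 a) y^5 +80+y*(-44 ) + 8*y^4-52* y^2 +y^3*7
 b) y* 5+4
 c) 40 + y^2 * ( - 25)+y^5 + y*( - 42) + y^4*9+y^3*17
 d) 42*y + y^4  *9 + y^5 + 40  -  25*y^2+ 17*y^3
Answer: c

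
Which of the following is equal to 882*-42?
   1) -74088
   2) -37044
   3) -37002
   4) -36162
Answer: 2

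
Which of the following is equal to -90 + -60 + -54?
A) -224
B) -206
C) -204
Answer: C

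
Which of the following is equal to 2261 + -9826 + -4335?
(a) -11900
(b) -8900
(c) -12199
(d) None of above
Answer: a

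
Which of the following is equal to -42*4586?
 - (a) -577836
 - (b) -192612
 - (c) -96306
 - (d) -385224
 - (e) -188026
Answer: b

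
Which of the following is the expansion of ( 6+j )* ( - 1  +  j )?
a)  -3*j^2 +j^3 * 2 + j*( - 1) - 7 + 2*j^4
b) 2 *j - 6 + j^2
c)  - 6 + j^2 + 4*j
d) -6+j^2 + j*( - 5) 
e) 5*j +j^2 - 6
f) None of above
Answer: e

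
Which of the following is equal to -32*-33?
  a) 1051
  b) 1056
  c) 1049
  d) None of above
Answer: b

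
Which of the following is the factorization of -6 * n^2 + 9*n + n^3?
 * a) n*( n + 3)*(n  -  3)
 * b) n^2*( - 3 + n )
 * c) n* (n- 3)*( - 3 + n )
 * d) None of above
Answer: c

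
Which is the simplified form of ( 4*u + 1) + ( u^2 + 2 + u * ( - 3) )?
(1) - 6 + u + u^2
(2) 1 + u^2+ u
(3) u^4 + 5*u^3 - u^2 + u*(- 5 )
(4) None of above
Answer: 4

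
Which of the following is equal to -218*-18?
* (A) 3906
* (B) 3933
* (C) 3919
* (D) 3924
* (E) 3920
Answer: D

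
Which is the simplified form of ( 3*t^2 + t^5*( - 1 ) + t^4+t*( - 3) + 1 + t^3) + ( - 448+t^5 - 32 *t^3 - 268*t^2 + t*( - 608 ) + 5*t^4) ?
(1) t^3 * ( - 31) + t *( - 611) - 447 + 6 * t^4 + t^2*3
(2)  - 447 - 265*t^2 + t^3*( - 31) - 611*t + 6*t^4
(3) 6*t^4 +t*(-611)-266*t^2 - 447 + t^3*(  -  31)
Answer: 2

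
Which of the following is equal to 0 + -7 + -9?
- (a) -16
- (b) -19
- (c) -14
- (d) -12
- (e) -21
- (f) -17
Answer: a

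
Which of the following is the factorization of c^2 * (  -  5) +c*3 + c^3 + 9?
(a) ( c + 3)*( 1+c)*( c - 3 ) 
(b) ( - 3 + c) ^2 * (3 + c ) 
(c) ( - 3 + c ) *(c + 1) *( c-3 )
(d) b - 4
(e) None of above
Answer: c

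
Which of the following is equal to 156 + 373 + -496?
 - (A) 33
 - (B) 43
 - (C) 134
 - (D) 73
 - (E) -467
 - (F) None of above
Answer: A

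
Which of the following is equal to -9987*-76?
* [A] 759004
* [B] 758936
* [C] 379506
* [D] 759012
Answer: D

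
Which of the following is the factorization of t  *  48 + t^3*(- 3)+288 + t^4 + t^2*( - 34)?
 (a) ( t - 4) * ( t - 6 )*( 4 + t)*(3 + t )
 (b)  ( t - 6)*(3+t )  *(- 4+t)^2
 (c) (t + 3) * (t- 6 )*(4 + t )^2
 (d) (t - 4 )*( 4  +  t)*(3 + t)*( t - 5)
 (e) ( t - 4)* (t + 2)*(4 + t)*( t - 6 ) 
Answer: a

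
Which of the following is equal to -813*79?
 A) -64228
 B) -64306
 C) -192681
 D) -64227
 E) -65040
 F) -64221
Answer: D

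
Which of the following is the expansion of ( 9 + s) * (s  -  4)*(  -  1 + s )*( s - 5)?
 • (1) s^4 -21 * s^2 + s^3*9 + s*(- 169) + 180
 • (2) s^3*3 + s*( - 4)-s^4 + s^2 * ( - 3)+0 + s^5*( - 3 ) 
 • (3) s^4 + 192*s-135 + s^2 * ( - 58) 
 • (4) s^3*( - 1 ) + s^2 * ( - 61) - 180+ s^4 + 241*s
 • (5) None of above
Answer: 4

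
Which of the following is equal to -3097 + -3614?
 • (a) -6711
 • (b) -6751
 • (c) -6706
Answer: a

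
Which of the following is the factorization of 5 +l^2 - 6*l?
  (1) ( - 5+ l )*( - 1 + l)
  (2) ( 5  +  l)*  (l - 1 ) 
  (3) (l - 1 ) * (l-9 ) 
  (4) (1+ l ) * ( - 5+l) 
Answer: 1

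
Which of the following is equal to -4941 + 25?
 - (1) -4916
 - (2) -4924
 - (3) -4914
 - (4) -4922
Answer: 1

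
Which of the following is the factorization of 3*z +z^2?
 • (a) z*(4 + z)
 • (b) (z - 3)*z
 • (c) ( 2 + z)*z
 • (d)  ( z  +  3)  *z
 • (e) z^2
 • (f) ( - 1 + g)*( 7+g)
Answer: d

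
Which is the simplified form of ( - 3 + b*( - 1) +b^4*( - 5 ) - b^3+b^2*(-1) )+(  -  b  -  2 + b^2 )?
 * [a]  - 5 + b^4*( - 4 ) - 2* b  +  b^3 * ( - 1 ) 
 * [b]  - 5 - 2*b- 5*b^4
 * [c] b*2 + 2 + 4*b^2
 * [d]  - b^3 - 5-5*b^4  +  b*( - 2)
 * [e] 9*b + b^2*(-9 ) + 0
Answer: d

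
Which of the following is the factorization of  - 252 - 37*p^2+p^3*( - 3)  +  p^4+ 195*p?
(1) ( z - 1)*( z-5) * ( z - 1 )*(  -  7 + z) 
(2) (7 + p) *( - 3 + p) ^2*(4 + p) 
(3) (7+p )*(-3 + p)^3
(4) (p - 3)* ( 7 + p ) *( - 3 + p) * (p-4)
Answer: 4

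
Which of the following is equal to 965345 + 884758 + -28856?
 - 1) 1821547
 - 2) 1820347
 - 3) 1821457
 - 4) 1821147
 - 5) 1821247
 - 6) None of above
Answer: 5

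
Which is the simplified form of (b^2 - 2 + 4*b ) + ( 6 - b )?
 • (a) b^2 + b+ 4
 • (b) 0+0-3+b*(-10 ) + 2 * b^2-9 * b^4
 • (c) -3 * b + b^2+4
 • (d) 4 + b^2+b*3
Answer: d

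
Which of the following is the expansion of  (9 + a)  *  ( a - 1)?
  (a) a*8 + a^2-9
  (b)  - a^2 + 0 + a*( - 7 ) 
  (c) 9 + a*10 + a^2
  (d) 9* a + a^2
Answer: a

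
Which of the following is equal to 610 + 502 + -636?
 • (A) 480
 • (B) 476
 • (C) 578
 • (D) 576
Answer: B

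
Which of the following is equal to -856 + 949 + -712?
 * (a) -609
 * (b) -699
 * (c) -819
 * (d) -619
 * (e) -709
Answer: d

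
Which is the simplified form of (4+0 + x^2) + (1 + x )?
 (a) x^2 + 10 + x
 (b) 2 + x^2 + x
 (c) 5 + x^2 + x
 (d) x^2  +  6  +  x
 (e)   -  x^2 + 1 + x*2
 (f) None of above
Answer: c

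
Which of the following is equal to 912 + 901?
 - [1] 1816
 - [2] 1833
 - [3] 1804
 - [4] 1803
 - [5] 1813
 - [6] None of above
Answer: 5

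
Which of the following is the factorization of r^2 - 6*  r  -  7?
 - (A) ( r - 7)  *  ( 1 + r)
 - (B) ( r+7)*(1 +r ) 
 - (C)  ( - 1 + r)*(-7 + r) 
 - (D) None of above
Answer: A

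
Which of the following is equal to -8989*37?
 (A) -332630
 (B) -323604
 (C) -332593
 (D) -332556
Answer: C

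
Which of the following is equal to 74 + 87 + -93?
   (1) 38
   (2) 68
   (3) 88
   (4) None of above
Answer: 2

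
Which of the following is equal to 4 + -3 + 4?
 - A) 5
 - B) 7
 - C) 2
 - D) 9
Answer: A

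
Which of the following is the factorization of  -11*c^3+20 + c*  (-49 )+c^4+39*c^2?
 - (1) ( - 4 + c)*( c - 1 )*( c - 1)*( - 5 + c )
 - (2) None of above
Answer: 1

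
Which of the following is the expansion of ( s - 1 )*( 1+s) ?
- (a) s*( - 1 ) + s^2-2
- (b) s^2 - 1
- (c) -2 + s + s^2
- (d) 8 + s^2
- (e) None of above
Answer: b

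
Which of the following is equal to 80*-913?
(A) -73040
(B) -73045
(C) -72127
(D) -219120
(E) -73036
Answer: A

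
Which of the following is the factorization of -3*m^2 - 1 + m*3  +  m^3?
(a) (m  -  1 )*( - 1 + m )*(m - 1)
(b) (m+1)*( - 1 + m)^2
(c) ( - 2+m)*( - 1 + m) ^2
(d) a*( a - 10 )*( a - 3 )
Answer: a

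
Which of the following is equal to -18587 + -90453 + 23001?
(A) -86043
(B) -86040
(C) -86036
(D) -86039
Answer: D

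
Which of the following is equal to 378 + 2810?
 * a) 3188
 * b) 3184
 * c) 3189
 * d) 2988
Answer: a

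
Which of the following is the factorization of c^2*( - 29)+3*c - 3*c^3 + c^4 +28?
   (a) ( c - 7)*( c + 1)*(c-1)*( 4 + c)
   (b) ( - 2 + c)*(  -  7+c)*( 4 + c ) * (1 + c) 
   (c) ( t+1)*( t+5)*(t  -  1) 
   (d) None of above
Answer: a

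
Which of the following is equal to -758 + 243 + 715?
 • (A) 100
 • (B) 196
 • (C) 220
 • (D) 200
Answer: D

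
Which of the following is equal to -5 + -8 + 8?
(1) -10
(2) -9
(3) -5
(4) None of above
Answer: 3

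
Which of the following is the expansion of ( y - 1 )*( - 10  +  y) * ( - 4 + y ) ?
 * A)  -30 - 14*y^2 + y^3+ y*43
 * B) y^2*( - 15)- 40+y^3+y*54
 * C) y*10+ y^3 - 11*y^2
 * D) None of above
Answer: B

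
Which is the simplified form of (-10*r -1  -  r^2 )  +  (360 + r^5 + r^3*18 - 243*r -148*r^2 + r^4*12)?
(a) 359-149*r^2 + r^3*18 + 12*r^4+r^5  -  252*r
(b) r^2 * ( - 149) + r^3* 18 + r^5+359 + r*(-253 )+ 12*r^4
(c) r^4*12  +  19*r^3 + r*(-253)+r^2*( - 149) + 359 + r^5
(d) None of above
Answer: b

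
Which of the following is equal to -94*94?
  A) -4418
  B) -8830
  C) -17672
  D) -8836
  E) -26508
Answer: D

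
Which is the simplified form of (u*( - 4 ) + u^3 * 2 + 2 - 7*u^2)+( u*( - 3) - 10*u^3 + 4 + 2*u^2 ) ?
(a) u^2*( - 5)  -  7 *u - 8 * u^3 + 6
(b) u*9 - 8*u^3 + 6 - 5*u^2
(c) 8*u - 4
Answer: a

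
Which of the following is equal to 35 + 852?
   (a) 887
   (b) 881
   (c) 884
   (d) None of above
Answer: a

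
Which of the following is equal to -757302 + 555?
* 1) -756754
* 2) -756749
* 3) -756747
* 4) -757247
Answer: 3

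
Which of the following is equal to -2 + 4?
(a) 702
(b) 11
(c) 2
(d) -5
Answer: c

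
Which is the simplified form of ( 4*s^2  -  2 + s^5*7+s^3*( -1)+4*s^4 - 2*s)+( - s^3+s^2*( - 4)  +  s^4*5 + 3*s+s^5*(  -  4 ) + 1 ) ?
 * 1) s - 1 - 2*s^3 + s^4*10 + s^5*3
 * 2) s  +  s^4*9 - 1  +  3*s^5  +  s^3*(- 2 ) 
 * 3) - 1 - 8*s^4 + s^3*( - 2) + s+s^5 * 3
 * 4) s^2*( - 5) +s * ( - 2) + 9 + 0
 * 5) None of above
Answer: 2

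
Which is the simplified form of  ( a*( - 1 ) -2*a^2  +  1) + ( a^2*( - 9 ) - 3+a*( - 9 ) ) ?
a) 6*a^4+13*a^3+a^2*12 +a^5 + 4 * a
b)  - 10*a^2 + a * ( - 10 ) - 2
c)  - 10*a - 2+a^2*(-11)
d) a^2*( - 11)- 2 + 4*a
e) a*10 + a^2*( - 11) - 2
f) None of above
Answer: c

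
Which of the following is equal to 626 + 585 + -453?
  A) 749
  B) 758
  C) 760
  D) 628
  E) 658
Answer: B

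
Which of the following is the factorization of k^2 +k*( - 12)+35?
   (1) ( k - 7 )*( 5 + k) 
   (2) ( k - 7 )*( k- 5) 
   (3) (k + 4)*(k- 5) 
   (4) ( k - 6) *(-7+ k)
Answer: 2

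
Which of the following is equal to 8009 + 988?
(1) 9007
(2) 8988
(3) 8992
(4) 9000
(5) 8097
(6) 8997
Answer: 6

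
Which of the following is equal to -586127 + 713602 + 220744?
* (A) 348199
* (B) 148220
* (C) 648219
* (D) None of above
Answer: D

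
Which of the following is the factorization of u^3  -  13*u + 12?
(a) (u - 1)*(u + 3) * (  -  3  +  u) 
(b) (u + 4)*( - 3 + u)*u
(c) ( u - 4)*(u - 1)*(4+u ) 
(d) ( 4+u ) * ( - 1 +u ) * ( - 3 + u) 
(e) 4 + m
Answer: d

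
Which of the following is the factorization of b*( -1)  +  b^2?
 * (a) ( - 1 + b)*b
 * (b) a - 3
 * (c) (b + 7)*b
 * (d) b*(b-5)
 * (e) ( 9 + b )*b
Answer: a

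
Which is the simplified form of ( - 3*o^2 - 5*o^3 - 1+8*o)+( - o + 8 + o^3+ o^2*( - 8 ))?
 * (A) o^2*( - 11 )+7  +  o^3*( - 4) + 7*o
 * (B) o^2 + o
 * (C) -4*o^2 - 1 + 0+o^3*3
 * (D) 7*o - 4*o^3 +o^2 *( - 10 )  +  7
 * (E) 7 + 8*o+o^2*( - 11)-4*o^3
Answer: A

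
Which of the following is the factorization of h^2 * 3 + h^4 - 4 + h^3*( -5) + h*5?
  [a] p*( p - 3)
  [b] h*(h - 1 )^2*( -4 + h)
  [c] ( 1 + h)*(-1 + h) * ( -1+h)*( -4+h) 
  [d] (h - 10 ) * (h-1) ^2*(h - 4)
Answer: c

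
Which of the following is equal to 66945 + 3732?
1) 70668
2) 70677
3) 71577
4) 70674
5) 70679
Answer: 2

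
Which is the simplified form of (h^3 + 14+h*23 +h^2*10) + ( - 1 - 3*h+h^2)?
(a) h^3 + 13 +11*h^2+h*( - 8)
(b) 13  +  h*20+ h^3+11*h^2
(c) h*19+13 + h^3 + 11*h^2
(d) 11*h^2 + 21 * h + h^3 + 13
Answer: b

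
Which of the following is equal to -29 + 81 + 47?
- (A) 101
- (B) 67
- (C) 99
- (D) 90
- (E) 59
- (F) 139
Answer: C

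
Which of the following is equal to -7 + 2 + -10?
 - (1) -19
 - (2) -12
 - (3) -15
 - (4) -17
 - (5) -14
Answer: 3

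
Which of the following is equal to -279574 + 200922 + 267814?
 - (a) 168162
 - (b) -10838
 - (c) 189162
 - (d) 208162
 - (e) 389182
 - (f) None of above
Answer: c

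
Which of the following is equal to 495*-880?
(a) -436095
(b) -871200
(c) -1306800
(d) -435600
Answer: d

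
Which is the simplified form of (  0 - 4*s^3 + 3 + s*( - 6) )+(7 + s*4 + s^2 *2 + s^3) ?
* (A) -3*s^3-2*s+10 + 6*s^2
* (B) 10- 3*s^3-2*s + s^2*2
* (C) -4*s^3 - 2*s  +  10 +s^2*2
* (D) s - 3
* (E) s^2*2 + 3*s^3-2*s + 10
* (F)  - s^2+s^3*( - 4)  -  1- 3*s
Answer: B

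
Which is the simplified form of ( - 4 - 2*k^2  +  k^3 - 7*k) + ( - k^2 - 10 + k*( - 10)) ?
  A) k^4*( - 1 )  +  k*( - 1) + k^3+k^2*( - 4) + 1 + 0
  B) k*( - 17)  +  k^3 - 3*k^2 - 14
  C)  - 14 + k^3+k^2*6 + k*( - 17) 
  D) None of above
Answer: B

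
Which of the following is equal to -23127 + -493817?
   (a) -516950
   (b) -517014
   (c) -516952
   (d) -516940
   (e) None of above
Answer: e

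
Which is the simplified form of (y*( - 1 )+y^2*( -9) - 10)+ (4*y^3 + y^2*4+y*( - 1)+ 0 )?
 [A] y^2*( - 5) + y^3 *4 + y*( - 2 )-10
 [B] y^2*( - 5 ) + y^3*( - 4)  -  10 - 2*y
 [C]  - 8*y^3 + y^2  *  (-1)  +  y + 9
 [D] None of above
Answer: A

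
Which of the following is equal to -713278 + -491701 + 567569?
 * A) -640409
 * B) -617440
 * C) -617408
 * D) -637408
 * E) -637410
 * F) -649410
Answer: E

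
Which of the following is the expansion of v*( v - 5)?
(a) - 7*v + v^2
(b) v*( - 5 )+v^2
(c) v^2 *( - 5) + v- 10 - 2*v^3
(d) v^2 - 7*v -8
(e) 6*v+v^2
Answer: b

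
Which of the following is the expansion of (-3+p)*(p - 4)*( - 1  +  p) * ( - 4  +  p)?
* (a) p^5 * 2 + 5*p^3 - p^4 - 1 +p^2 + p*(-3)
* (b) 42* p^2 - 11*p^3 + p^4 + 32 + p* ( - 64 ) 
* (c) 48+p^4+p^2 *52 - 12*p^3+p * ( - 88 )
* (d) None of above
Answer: d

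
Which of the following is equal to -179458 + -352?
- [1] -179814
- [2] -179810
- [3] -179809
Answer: 2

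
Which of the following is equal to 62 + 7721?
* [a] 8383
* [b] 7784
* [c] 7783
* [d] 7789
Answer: c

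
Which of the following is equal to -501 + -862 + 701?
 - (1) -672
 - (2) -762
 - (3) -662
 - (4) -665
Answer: 3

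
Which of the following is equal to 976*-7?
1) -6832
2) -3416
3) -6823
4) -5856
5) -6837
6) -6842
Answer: 1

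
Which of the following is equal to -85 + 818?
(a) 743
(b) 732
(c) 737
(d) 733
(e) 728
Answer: d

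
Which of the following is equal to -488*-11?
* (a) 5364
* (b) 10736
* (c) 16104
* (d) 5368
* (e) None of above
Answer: d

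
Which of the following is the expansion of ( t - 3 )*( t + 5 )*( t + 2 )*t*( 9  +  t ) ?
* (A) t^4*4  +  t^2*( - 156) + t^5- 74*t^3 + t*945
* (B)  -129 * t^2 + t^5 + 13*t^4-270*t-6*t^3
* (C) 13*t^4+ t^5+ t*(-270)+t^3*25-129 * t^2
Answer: C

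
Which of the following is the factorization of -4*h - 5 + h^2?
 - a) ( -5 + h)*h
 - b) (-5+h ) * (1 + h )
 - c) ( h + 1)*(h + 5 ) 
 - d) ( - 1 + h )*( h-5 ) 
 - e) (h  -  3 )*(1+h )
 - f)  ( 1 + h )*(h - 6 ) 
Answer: b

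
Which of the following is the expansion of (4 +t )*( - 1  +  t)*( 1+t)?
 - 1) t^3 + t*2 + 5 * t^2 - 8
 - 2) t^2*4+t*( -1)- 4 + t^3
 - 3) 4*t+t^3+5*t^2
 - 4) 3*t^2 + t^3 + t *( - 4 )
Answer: 2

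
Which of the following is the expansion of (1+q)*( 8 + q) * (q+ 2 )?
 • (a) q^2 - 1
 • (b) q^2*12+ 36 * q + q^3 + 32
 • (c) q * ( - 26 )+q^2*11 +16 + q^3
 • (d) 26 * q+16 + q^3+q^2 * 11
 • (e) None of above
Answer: d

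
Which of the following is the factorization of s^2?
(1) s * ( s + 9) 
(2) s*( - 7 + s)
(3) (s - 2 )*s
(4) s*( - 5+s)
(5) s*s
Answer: 5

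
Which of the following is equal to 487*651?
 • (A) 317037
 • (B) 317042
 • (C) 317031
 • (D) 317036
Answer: A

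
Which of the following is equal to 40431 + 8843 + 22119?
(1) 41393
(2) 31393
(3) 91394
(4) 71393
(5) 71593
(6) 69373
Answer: 4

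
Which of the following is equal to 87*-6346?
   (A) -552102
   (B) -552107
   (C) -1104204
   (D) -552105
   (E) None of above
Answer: A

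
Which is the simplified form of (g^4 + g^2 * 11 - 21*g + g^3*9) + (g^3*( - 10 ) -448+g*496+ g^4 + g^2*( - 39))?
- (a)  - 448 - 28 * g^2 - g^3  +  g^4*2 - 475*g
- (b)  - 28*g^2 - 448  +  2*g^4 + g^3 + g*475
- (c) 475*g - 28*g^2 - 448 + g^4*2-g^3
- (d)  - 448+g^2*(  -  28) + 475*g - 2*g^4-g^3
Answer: c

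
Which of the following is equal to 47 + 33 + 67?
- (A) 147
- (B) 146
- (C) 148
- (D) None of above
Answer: A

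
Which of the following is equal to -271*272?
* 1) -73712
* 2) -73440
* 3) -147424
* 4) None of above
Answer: 1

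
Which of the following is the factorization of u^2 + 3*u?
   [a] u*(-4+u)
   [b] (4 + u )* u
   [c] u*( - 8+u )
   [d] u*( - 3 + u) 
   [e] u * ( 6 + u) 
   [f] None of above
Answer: f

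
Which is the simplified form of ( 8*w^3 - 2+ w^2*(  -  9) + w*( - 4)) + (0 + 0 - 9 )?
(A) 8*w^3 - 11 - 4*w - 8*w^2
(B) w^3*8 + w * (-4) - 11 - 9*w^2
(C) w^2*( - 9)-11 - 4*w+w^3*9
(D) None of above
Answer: B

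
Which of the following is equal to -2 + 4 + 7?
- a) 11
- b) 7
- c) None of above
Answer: c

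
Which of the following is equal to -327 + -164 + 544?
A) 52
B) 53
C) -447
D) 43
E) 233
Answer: B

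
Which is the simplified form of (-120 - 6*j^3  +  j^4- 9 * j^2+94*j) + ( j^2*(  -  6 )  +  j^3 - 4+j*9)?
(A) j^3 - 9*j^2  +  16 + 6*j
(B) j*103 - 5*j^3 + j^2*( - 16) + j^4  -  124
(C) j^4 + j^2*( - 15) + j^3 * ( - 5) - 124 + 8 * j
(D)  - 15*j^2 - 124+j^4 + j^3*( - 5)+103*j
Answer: D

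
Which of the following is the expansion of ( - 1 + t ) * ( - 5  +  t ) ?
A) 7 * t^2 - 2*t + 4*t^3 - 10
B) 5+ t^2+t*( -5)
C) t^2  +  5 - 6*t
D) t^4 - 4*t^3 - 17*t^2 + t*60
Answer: C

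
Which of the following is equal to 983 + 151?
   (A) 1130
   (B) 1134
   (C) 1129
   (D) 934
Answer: B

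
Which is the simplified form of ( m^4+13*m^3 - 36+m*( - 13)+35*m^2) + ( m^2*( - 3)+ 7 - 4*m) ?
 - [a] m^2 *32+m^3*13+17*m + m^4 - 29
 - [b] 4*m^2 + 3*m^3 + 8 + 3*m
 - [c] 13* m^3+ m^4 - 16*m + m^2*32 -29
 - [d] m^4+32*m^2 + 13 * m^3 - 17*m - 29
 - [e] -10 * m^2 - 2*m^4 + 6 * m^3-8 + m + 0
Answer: d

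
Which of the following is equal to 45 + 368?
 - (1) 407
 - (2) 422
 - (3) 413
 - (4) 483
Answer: 3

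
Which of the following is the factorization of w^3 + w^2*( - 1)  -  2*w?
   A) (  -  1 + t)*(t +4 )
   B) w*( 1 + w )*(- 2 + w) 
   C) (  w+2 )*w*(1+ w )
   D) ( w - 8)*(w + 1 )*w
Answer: B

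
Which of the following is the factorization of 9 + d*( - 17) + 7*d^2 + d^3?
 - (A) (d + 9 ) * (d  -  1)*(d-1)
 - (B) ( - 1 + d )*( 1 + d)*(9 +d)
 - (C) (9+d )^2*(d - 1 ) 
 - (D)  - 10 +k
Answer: A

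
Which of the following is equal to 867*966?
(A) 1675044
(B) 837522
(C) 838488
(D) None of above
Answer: B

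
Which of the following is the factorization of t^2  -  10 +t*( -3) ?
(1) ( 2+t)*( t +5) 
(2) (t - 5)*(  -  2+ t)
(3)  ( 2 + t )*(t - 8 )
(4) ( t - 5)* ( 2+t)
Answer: 4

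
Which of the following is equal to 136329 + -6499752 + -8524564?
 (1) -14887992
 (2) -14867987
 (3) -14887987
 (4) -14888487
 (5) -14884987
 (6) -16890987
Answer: 3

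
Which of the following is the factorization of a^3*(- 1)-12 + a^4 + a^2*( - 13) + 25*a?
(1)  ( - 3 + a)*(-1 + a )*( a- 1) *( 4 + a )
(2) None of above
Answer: 1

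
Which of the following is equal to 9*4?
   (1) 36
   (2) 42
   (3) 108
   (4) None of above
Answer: 1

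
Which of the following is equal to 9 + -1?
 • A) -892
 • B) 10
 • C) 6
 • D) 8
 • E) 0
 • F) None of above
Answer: D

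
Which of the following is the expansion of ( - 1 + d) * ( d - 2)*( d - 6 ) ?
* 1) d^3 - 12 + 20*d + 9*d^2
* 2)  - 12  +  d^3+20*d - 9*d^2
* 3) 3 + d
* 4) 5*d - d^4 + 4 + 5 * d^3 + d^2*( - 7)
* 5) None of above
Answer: 2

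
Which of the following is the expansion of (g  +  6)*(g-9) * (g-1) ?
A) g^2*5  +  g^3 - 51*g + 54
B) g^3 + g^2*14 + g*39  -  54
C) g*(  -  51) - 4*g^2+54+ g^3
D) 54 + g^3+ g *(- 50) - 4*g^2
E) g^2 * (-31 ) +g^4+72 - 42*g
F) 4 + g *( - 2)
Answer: C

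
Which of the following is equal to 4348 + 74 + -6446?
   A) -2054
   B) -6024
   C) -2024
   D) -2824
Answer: C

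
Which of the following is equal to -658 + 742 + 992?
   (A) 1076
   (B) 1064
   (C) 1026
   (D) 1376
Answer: A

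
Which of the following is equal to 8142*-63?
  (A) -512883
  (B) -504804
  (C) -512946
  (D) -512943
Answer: C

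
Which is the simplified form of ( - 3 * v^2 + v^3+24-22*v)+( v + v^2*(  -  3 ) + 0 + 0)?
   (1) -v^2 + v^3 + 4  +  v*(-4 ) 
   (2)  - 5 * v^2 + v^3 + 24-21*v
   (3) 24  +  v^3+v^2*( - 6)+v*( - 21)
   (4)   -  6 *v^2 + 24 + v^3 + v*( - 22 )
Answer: 3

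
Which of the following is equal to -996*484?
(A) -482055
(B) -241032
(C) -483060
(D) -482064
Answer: D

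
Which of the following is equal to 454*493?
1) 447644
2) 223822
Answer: 2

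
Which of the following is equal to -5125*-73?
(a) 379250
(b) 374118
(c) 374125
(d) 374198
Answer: c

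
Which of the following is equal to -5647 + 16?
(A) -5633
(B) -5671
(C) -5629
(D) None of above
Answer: D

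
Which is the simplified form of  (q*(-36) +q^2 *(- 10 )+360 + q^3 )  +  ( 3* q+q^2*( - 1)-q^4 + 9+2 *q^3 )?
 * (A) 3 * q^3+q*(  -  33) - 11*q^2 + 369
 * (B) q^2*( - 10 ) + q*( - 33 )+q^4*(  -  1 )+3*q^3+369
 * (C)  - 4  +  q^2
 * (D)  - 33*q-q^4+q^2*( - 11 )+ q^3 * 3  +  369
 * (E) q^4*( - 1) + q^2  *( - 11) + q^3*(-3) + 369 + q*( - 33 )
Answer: D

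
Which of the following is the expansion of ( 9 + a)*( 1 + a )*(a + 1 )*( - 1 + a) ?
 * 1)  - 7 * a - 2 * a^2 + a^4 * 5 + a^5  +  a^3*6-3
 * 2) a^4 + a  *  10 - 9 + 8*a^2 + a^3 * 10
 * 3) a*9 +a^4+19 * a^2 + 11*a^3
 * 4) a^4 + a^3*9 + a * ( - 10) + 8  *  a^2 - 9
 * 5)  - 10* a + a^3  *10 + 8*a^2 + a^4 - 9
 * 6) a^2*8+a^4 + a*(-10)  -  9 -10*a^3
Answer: 5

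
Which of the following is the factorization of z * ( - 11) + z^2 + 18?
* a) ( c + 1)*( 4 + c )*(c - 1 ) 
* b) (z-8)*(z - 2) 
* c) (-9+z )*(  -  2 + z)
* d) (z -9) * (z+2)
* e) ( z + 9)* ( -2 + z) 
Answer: c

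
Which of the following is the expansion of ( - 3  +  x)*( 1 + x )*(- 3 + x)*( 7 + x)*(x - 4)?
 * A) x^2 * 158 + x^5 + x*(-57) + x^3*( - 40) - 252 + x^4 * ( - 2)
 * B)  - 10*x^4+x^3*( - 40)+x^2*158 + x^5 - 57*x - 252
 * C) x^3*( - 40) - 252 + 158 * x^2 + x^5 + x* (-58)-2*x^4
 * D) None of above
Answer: A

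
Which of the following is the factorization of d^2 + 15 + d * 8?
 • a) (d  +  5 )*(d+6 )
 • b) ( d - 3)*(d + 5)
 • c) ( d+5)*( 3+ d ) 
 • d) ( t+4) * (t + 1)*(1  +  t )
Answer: c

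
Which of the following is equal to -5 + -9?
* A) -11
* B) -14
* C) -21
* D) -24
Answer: B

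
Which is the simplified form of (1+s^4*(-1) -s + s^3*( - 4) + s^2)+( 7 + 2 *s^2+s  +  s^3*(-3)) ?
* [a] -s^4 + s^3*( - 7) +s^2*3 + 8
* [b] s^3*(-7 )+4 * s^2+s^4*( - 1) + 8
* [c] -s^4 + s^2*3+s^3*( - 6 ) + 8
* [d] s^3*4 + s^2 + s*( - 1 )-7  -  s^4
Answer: a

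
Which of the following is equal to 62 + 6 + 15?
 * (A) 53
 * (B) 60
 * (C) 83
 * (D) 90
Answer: C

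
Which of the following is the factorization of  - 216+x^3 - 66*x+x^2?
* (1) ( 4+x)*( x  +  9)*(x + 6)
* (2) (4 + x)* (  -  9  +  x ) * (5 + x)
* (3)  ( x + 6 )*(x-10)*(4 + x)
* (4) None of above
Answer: 4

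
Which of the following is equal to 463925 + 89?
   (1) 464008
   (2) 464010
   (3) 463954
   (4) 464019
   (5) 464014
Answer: 5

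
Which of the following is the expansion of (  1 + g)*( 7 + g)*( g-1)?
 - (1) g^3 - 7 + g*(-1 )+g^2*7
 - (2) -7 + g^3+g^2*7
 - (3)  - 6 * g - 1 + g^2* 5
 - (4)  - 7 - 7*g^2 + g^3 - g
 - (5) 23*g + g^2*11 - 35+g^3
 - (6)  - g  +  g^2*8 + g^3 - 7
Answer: 1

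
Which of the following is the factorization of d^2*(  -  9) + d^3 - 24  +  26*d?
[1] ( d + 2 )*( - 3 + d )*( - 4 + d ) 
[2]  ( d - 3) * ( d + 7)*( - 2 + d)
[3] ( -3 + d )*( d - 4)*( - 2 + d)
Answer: 3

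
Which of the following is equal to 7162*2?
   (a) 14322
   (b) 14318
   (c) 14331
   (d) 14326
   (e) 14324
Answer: e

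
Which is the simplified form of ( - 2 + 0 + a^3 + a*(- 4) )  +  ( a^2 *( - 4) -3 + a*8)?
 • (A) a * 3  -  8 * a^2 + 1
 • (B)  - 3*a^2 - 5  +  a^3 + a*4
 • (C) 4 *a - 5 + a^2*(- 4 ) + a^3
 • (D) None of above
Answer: C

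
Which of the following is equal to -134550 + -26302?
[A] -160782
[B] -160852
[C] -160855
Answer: B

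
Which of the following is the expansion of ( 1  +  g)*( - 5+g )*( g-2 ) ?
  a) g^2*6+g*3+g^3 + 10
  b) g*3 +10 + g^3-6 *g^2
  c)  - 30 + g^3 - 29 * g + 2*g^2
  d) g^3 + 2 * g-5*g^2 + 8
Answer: b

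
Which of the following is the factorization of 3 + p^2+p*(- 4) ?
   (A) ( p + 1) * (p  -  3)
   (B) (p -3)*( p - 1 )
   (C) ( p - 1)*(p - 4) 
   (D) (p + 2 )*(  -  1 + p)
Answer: B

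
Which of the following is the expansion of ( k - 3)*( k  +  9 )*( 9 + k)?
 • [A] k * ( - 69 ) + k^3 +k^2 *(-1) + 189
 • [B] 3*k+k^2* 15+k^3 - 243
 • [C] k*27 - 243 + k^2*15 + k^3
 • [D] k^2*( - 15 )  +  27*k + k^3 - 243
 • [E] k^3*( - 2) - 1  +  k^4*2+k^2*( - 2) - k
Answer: C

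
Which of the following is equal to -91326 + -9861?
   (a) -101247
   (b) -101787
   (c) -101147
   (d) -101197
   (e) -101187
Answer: e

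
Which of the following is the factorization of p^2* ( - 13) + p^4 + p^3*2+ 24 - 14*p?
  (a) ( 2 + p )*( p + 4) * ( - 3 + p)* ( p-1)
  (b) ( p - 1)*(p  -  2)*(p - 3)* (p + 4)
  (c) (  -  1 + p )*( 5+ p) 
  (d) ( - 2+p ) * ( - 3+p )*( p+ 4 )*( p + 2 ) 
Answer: a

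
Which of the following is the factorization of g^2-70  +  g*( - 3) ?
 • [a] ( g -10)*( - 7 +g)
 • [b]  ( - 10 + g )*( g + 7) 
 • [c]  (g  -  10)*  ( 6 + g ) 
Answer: b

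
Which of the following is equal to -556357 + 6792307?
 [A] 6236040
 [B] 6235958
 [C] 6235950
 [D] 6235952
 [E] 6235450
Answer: C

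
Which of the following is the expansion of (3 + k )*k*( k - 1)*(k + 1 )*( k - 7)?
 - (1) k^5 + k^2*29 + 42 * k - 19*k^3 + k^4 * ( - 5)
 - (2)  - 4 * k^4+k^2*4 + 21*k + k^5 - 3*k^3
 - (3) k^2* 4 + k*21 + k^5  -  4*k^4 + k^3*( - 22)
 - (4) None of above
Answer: 3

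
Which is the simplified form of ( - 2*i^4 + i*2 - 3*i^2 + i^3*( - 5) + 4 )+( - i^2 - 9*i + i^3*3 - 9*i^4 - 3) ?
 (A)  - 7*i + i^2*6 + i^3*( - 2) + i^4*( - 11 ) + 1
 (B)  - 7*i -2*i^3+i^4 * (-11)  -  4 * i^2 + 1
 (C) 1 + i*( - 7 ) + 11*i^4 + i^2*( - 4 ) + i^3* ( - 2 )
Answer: B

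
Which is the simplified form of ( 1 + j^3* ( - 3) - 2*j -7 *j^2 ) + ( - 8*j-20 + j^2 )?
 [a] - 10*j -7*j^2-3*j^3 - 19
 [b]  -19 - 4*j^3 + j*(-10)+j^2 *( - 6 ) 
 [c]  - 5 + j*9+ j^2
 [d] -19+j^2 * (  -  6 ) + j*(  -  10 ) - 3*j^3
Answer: d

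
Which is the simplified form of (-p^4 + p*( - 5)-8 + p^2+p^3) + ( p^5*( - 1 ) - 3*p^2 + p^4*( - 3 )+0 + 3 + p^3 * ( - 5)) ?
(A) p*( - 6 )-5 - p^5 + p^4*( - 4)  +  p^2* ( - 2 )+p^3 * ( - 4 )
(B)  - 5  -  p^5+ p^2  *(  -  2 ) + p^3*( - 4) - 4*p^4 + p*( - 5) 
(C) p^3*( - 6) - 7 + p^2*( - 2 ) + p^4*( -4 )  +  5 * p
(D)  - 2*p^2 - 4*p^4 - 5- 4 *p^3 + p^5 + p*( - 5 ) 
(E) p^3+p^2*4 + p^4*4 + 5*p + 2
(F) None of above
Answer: B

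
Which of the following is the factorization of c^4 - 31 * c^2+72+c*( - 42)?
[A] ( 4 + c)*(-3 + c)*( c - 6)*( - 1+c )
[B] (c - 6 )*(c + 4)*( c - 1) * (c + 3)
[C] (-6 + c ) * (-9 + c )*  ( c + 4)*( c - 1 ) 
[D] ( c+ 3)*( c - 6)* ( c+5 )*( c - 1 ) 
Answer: B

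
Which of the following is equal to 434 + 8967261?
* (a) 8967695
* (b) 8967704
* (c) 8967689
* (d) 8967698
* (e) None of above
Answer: a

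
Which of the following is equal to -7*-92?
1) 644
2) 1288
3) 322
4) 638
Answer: 1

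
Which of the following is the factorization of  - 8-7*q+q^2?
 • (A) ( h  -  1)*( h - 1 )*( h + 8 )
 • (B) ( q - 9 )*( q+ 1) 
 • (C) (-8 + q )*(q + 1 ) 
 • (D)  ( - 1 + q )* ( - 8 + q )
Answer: C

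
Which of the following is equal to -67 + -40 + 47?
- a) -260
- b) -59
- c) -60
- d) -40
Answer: c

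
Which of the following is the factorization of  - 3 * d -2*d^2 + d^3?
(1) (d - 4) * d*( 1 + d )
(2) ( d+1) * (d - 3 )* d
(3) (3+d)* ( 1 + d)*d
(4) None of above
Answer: 2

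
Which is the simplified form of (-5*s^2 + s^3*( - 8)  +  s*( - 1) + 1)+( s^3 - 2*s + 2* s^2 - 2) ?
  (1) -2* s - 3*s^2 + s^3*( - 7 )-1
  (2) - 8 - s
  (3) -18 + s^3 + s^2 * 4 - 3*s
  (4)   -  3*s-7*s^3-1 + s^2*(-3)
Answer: 4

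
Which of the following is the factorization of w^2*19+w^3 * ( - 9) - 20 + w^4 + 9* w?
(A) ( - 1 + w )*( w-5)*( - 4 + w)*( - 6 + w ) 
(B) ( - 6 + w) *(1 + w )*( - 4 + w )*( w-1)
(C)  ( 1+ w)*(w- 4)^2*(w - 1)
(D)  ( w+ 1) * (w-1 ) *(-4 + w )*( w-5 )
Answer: D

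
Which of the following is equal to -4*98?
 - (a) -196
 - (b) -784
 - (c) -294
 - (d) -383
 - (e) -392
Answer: e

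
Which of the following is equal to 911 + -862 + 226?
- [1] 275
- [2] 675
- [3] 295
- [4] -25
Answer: 1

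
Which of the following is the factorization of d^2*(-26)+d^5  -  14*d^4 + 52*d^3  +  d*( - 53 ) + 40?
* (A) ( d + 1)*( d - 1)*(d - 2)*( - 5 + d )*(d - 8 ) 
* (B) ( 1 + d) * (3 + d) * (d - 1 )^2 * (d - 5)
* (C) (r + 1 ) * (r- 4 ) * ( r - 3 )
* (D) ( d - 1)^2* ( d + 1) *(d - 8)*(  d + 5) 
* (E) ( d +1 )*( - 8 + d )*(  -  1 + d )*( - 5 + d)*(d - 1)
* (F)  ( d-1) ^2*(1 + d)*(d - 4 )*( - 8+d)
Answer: E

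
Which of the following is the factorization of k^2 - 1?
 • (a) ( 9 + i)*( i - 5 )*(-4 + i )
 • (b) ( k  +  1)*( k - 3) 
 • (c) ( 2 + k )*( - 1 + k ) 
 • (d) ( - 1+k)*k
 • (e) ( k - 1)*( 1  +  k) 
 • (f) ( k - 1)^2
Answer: e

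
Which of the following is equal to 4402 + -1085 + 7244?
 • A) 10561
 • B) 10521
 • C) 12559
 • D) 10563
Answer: A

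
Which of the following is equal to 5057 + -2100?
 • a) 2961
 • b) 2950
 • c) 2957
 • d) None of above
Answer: c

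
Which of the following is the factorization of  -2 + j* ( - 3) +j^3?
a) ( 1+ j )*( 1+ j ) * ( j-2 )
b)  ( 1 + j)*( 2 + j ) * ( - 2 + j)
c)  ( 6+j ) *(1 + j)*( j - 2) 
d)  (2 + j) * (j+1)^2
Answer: a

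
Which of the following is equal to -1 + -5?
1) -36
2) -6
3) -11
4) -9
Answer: 2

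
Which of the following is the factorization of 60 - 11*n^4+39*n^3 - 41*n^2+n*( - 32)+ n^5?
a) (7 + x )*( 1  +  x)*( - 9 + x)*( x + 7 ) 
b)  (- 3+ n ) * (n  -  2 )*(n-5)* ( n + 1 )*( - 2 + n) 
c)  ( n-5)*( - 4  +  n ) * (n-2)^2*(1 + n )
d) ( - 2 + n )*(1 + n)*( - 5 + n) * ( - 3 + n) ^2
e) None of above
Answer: b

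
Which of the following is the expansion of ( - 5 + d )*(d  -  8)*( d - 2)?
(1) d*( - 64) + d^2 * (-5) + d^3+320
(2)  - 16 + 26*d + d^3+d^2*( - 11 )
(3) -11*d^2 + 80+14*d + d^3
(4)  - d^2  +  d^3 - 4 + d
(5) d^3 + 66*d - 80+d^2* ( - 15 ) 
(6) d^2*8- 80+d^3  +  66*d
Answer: 5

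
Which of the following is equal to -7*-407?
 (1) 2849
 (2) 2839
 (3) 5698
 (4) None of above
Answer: 1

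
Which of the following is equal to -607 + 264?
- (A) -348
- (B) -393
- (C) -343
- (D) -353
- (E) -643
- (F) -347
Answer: C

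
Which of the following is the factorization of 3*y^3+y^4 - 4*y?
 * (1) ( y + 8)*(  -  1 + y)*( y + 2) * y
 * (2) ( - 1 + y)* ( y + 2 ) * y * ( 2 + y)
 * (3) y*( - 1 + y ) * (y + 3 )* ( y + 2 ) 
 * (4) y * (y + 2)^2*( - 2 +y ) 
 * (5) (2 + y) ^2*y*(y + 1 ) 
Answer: 2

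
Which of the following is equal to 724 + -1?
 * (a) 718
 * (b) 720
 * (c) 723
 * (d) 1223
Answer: c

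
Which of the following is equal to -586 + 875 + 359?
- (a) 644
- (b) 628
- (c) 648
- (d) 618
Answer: c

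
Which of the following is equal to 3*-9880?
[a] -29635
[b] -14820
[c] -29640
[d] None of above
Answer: c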